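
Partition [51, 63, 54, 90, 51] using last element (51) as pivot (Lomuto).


Pivot: 51
  51 <= 51: advance i (no swap)
Place pivot at 1: [51, 51, 54, 90, 63]

Partitioned: [51, 51, 54, 90, 63]


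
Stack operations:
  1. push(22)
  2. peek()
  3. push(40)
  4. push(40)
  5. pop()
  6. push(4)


push(22) -> [22]
peek()->22
push(40) -> [22, 40]
push(40) -> [22, 40, 40]
pop()->40, [22, 40]
push(4) -> [22, 40, 4]

Final stack: [22, 40, 4]


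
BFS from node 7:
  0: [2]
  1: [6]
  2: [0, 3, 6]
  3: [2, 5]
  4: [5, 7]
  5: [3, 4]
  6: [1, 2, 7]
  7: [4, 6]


Visit 7, enqueue [4, 6]
Visit 4, enqueue [5]
Visit 6, enqueue [1, 2]
Visit 5, enqueue [3]
Visit 1, enqueue []
Visit 2, enqueue [0]
Visit 3, enqueue []
Visit 0, enqueue []

BFS order: [7, 4, 6, 5, 1, 2, 3, 0]


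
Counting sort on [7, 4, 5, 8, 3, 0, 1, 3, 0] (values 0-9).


Input: [7, 4, 5, 8, 3, 0, 1, 3, 0]
Counts: [2, 1, 0, 2, 1, 1, 0, 1, 1, 0]

Sorted: [0, 0, 1, 3, 3, 4, 5, 7, 8]


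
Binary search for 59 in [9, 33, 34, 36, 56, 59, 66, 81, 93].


Step 1: lo=0, hi=8, mid=4, val=56
Step 2: lo=5, hi=8, mid=6, val=66
Step 3: lo=5, hi=5, mid=5, val=59

Found at index 5


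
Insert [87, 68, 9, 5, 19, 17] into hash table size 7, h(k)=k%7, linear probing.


Insert 87: h=3 -> slot 3
Insert 68: h=5 -> slot 5
Insert 9: h=2 -> slot 2
Insert 5: h=5, 1 probes -> slot 6
Insert 19: h=5, 2 probes -> slot 0
Insert 17: h=3, 1 probes -> slot 4

Table: [19, None, 9, 87, 17, 68, 5]


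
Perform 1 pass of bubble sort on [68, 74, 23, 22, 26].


Initial: [68, 74, 23, 22, 26]
Pass 1: [68, 23, 22, 26, 74] (3 swaps)

After 1 pass: [68, 23, 22, 26, 74]


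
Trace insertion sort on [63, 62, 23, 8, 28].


Initial: [63, 62, 23, 8, 28]
Insert 62: [62, 63, 23, 8, 28]
Insert 23: [23, 62, 63, 8, 28]
Insert 8: [8, 23, 62, 63, 28]
Insert 28: [8, 23, 28, 62, 63]

Sorted: [8, 23, 28, 62, 63]


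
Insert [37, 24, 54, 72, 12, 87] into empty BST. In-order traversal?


Insert 37: root
Insert 24: L from 37
Insert 54: R from 37
Insert 72: R from 37 -> R from 54
Insert 12: L from 37 -> L from 24
Insert 87: R from 37 -> R from 54 -> R from 72

In-order: [12, 24, 37, 54, 72, 87]


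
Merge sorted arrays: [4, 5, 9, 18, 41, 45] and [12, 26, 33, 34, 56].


Take 4 from A
Take 5 from A
Take 9 from A
Take 12 from B
Take 18 from A
Take 26 from B
Take 33 from B
Take 34 from B
Take 41 from A
Take 45 from A

Merged: [4, 5, 9, 12, 18, 26, 33, 34, 41, 45, 56]


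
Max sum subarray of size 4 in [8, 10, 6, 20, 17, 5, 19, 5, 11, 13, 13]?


[0:4]: 44
[1:5]: 53
[2:6]: 48
[3:7]: 61
[4:8]: 46
[5:9]: 40
[6:10]: 48
[7:11]: 42

Max: 61 at [3:7]


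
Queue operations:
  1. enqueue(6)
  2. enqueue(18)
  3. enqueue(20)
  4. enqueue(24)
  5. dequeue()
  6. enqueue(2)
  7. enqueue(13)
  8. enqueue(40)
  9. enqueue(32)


enqueue(6) -> [6]
enqueue(18) -> [6, 18]
enqueue(20) -> [6, 18, 20]
enqueue(24) -> [6, 18, 20, 24]
dequeue()->6, [18, 20, 24]
enqueue(2) -> [18, 20, 24, 2]
enqueue(13) -> [18, 20, 24, 2, 13]
enqueue(40) -> [18, 20, 24, 2, 13, 40]
enqueue(32) -> [18, 20, 24, 2, 13, 40, 32]

Final queue: [18, 20, 24, 2, 13, 40, 32]


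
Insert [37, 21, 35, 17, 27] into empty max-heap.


Insert 37: [37]
Insert 21: [37, 21]
Insert 35: [37, 21, 35]
Insert 17: [37, 21, 35, 17]
Insert 27: [37, 27, 35, 17, 21]

Final heap: [37, 27, 35, 17, 21]


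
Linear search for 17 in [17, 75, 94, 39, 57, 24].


i=0: 17==17 found!

Found at 0, 1 comps


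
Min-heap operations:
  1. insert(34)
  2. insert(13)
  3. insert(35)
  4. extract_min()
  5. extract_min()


insert(34) -> [34]
insert(13) -> [13, 34]
insert(35) -> [13, 34, 35]
extract_min()->13, [34, 35]
extract_min()->34, [35]

Final heap: [35]


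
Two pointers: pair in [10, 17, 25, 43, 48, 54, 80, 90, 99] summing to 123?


lo=0(10)+hi=8(99)=109
lo=1(17)+hi=8(99)=116
lo=2(25)+hi=8(99)=124
lo=2(25)+hi=7(90)=115
lo=3(43)+hi=7(90)=133
lo=3(43)+hi=6(80)=123

Yes: 43+80=123


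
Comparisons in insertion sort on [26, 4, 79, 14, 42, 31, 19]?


Algorithm: insertion sort
Input: [26, 4, 79, 14, 42, 31, 19]
Sorted: [4, 14, 19, 26, 31, 42, 79]

15


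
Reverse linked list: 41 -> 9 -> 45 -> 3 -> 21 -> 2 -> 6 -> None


Step 1: curr=41, set curr.next=prev(None) | reversed so far: 41
Step 2: curr=9, set curr.next=prev(41) | reversed so far: 9 -> 41
Step 3: curr=45, set curr.next=prev(9) | reversed so far: 45 -> 9 -> 41
Step 4: curr=3, set curr.next=prev(45) | reversed so far: 3 -> 45 -> 9 -> 41
Step 5: curr=21, set curr.next=prev(3) | reversed so far: 21 -> 3 -> 45 -> 9 -> 41
Step 6: curr=2, set curr.next=prev(21) | reversed so far: 2 -> 21 -> 3 -> 45 -> 9 -> 41
Step 7: curr=6, set curr.next=prev(2) | reversed so far: 6 -> 2 -> 21 -> 3 -> 45 -> 9 -> 41

6 -> 2 -> 21 -> 3 -> 45 -> 9 -> 41 -> None


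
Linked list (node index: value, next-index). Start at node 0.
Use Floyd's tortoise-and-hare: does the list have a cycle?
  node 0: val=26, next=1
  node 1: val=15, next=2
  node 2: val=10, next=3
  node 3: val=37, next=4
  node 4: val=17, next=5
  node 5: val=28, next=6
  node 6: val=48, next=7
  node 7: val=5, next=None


Floyd's tortoise (slow, +1) and hare (fast, +2):
  init: slow=0, fast=0
  step 1: slow=1, fast=2
  step 2: slow=2, fast=4
  step 3: slow=3, fast=6
  step 4: fast 6->7->None, no cycle

Cycle: no


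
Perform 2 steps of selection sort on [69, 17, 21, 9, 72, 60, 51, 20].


Initial: [69, 17, 21, 9, 72, 60, 51, 20]
Step 1: min=9 at 3
  Swap: [9, 17, 21, 69, 72, 60, 51, 20]
Step 2: min=17 at 1
  Swap: [9, 17, 21, 69, 72, 60, 51, 20]

After 2 steps: [9, 17, 21, 69, 72, 60, 51, 20]


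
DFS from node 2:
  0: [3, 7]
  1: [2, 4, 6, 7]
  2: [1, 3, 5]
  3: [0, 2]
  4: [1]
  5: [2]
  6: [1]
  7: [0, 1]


Visit 2, push [5, 3, 1]
Visit 1, push [7, 6, 4]
Visit 4, push []
Visit 6, push []
Visit 7, push [0]
Visit 0, push [3]
Visit 3, push []
Visit 5, push []

DFS order: [2, 1, 4, 6, 7, 0, 3, 5]


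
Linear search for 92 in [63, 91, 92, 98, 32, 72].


i=0: 63!=92
i=1: 91!=92
i=2: 92==92 found!

Found at 2, 3 comps


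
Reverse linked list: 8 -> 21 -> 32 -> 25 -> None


Step 1: curr=8, set curr.next=prev(None) | reversed so far: 8
Step 2: curr=21, set curr.next=prev(8) | reversed so far: 21 -> 8
Step 3: curr=32, set curr.next=prev(21) | reversed so far: 32 -> 21 -> 8
Step 4: curr=25, set curr.next=prev(32) | reversed so far: 25 -> 32 -> 21 -> 8

25 -> 32 -> 21 -> 8 -> None


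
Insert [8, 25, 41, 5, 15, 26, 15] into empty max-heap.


Insert 8: [8]
Insert 25: [25, 8]
Insert 41: [41, 8, 25]
Insert 5: [41, 8, 25, 5]
Insert 15: [41, 15, 25, 5, 8]
Insert 26: [41, 15, 26, 5, 8, 25]
Insert 15: [41, 15, 26, 5, 8, 25, 15]

Final heap: [41, 15, 26, 5, 8, 25, 15]


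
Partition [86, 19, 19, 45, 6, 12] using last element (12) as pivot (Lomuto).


Pivot: 12
  6 <= 12: swap -> [6, 19, 19, 45, 86, 12]
Place pivot at 1: [6, 12, 19, 45, 86, 19]

Partitioned: [6, 12, 19, 45, 86, 19]


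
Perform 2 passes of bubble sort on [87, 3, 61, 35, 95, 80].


Initial: [87, 3, 61, 35, 95, 80]
Pass 1: [3, 61, 35, 87, 80, 95] (4 swaps)
Pass 2: [3, 35, 61, 80, 87, 95] (2 swaps)

After 2 passes: [3, 35, 61, 80, 87, 95]


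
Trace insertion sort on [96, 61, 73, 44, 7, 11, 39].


Initial: [96, 61, 73, 44, 7, 11, 39]
Insert 61: [61, 96, 73, 44, 7, 11, 39]
Insert 73: [61, 73, 96, 44, 7, 11, 39]
Insert 44: [44, 61, 73, 96, 7, 11, 39]
Insert 7: [7, 44, 61, 73, 96, 11, 39]
Insert 11: [7, 11, 44, 61, 73, 96, 39]
Insert 39: [7, 11, 39, 44, 61, 73, 96]

Sorted: [7, 11, 39, 44, 61, 73, 96]


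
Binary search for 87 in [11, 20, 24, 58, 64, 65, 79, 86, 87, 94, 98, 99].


Step 1: lo=0, hi=11, mid=5, val=65
Step 2: lo=6, hi=11, mid=8, val=87

Found at index 8


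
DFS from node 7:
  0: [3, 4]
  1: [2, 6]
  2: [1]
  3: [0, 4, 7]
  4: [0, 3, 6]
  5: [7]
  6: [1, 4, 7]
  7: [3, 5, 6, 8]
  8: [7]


Visit 7, push [8, 6, 5, 3]
Visit 3, push [4, 0]
Visit 0, push [4]
Visit 4, push [6]
Visit 6, push [1]
Visit 1, push [2]
Visit 2, push []
Visit 5, push []
Visit 8, push []

DFS order: [7, 3, 0, 4, 6, 1, 2, 5, 8]


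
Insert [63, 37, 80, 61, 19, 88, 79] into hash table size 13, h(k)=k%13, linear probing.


Insert 63: h=11 -> slot 11
Insert 37: h=11, 1 probes -> slot 12
Insert 80: h=2 -> slot 2
Insert 61: h=9 -> slot 9
Insert 19: h=6 -> slot 6
Insert 88: h=10 -> slot 10
Insert 79: h=1 -> slot 1

Table: [None, 79, 80, None, None, None, 19, None, None, 61, 88, 63, 37]


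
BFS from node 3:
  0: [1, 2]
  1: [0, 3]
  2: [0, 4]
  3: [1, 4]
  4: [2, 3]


Visit 3, enqueue [1, 4]
Visit 1, enqueue [0]
Visit 4, enqueue [2]
Visit 0, enqueue []
Visit 2, enqueue []

BFS order: [3, 1, 4, 0, 2]


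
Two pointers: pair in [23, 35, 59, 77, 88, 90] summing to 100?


lo=0(23)+hi=5(90)=113
lo=0(23)+hi=4(88)=111
lo=0(23)+hi=3(77)=100

Yes: 23+77=100


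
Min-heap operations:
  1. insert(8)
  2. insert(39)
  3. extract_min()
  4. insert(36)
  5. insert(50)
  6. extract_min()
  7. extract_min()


insert(8) -> [8]
insert(39) -> [8, 39]
extract_min()->8, [39]
insert(36) -> [36, 39]
insert(50) -> [36, 39, 50]
extract_min()->36, [39, 50]
extract_min()->39, [50]

Final heap: [50]


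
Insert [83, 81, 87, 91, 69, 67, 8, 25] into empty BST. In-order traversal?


Insert 83: root
Insert 81: L from 83
Insert 87: R from 83
Insert 91: R from 83 -> R from 87
Insert 69: L from 83 -> L from 81
Insert 67: L from 83 -> L from 81 -> L from 69
Insert 8: L from 83 -> L from 81 -> L from 69 -> L from 67
Insert 25: L from 83 -> L from 81 -> L from 69 -> L from 67 -> R from 8

In-order: [8, 25, 67, 69, 81, 83, 87, 91]


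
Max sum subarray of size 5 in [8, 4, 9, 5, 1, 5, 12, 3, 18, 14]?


[0:5]: 27
[1:6]: 24
[2:7]: 32
[3:8]: 26
[4:9]: 39
[5:10]: 52

Max: 52 at [5:10]


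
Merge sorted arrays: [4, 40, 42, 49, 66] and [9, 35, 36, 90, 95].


Take 4 from A
Take 9 from B
Take 35 from B
Take 36 from B
Take 40 from A
Take 42 from A
Take 49 from A
Take 66 from A

Merged: [4, 9, 35, 36, 40, 42, 49, 66, 90, 95]


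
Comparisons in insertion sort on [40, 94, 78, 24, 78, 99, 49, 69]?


Algorithm: insertion sort
Input: [40, 94, 78, 24, 78, 99, 49, 69]
Sorted: [24, 40, 49, 69, 78, 78, 94, 99]

19


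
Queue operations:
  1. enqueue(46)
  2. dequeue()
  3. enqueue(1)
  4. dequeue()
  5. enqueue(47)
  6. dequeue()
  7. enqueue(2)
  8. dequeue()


enqueue(46) -> [46]
dequeue()->46, []
enqueue(1) -> [1]
dequeue()->1, []
enqueue(47) -> [47]
dequeue()->47, []
enqueue(2) -> [2]
dequeue()->2, []

Final queue: []


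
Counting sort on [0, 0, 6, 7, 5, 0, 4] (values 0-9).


Input: [0, 0, 6, 7, 5, 0, 4]
Counts: [3, 0, 0, 0, 1, 1, 1, 1, 0, 0]

Sorted: [0, 0, 0, 4, 5, 6, 7]


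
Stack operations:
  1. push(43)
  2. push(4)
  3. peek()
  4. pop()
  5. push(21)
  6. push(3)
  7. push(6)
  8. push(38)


push(43) -> [43]
push(4) -> [43, 4]
peek()->4
pop()->4, [43]
push(21) -> [43, 21]
push(3) -> [43, 21, 3]
push(6) -> [43, 21, 3, 6]
push(38) -> [43, 21, 3, 6, 38]

Final stack: [43, 21, 3, 6, 38]


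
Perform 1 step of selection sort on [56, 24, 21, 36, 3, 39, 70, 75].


Initial: [56, 24, 21, 36, 3, 39, 70, 75]
Step 1: min=3 at 4
  Swap: [3, 24, 21, 36, 56, 39, 70, 75]

After 1 step: [3, 24, 21, 36, 56, 39, 70, 75]


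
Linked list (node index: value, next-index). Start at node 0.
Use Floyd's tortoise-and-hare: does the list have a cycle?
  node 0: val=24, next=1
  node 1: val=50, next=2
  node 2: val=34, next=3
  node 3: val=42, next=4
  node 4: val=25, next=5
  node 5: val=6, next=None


Floyd's tortoise (slow, +1) and hare (fast, +2):
  init: slow=0, fast=0
  step 1: slow=1, fast=2
  step 2: slow=2, fast=4
  step 3: fast 4->5->None, no cycle

Cycle: no


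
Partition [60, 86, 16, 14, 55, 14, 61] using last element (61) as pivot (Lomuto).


Pivot: 61
  60 <= 61: advance i (no swap)
  16 <= 61: swap -> [60, 16, 86, 14, 55, 14, 61]
  14 <= 61: swap -> [60, 16, 14, 86, 55, 14, 61]
  55 <= 61: swap -> [60, 16, 14, 55, 86, 14, 61]
  14 <= 61: swap -> [60, 16, 14, 55, 14, 86, 61]
Place pivot at 5: [60, 16, 14, 55, 14, 61, 86]

Partitioned: [60, 16, 14, 55, 14, 61, 86]


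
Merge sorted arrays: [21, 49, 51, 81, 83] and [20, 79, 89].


Take 20 from B
Take 21 from A
Take 49 from A
Take 51 from A
Take 79 from B
Take 81 from A
Take 83 from A

Merged: [20, 21, 49, 51, 79, 81, 83, 89]


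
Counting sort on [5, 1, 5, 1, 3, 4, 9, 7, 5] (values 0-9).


Input: [5, 1, 5, 1, 3, 4, 9, 7, 5]
Counts: [0, 2, 0, 1, 1, 3, 0, 1, 0, 1]

Sorted: [1, 1, 3, 4, 5, 5, 5, 7, 9]


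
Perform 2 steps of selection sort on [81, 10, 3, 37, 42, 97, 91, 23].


Initial: [81, 10, 3, 37, 42, 97, 91, 23]
Step 1: min=3 at 2
  Swap: [3, 10, 81, 37, 42, 97, 91, 23]
Step 2: min=10 at 1
  Swap: [3, 10, 81, 37, 42, 97, 91, 23]

After 2 steps: [3, 10, 81, 37, 42, 97, 91, 23]


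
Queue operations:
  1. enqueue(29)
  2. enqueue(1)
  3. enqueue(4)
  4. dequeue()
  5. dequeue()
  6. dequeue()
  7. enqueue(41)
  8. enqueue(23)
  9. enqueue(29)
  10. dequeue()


enqueue(29) -> [29]
enqueue(1) -> [29, 1]
enqueue(4) -> [29, 1, 4]
dequeue()->29, [1, 4]
dequeue()->1, [4]
dequeue()->4, []
enqueue(41) -> [41]
enqueue(23) -> [41, 23]
enqueue(29) -> [41, 23, 29]
dequeue()->41, [23, 29]

Final queue: [23, 29]


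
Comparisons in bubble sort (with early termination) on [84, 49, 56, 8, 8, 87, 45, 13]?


Algorithm: bubble sort (with early termination)
Input: [84, 49, 56, 8, 8, 87, 45, 13]
Sorted: [8, 8, 13, 45, 49, 56, 84, 87]

27


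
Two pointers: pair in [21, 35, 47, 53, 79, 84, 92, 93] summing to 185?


lo=0(21)+hi=7(93)=114
lo=1(35)+hi=7(93)=128
lo=2(47)+hi=7(93)=140
lo=3(53)+hi=7(93)=146
lo=4(79)+hi=7(93)=172
lo=5(84)+hi=7(93)=177
lo=6(92)+hi=7(93)=185

Yes: 92+93=185


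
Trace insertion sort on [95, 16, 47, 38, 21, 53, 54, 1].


Initial: [95, 16, 47, 38, 21, 53, 54, 1]
Insert 16: [16, 95, 47, 38, 21, 53, 54, 1]
Insert 47: [16, 47, 95, 38, 21, 53, 54, 1]
Insert 38: [16, 38, 47, 95, 21, 53, 54, 1]
Insert 21: [16, 21, 38, 47, 95, 53, 54, 1]
Insert 53: [16, 21, 38, 47, 53, 95, 54, 1]
Insert 54: [16, 21, 38, 47, 53, 54, 95, 1]
Insert 1: [1, 16, 21, 38, 47, 53, 54, 95]

Sorted: [1, 16, 21, 38, 47, 53, 54, 95]


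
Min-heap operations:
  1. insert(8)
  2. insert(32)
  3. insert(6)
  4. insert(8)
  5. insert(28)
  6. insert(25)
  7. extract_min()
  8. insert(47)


insert(8) -> [8]
insert(32) -> [8, 32]
insert(6) -> [6, 32, 8]
insert(8) -> [6, 8, 8, 32]
insert(28) -> [6, 8, 8, 32, 28]
insert(25) -> [6, 8, 8, 32, 28, 25]
extract_min()->6, [8, 8, 25, 32, 28]
insert(47) -> [8, 8, 25, 32, 28, 47]

Final heap: [8, 8, 25, 32, 28, 47]


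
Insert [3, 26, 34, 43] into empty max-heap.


Insert 3: [3]
Insert 26: [26, 3]
Insert 34: [34, 3, 26]
Insert 43: [43, 34, 26, 3]

Final heap: [43, 34, 26, 3]


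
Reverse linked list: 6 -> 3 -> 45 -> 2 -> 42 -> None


Step 1: curr=6, set curr.next=prev(None) | reversed so far: 6
Step 2: curr=3, set curr.next=prev(6) | reversed so far: 3 -> 6
Step 3: curr=45, set curr.next=prev(3) | reversed so far: 45 -> 3 -> 6
Step 4: curr=2, set curr.next=prev(45) | reversed so far: 2 -> 45 -> 3 -> 6
Step 5: curr=42, set curr.next=prev(2) | reversed so far: 42 -> 2 -> 45 -> 3 -> 6

42 -> 2 -> 45 -> 3 -> 6 -> None


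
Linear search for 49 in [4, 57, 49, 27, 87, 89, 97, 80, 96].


i=0: 4!=49
i=1: 57!=49
i=2: 49==49 found!

Found at 2, 3 comps


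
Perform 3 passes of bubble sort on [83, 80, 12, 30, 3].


Initial: [83, 80, 12, 30, 3]
Pass 1: [80, 12, 30, 3, 83] (4 swaps)
Pass 2: [12, 30, 3, 80, 83] (3 swaps)
Pass 3: [12, 3, 30, 80, 83] (1 swaps)

After 3 passes: [12, 3, 30, 80, 83]


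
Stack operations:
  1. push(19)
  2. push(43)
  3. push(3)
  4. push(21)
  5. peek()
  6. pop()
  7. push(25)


push(19) -> [19]
push(43) -> [19, 43]
push(3) -> [19, 43, 3]
push(21) -> [19, 43, 3, 21]
peek()->21
pop()->21, [19, 43, 3]
push(25) -> [19, 43, 3, 25]

Final stack: [19, 43, 3, 25]


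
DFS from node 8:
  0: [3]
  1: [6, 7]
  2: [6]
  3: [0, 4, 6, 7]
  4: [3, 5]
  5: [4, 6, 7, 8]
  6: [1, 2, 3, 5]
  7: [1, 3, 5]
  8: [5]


Visit 8, push [5]
Visit 5, push [7, 6, 4]
Visit 4, push [3]
Visit 3, push [7, 6, 0]
Visit 0, push []
Visit 6, push [2, 1]
Visit 1, push [7]
Visit 7, push []
Visit 2, push []

DFS order: [8, 5, 4, 3, 0, 6, 1, 7, 2]


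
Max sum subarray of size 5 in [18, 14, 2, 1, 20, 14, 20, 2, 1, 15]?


[0:5]: 55
[1:6]: 51
[2:7]: 57
[3:8]: 57
[4:9]: 57
[5:10]: 52

Max: 57 at [2:7]


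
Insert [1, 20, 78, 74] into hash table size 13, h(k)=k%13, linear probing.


Insert 1: h=1 -> slot 1
Insert 20: h=7 -> slot 7
Insert 78: h=0 -> slot 0
Insert 74: h=9 -> slot 9

Table: [78, 1, None, None, None, None, None, 20, None, 74, None, None, None]


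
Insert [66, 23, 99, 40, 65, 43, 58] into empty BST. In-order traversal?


Insert 66: root
Insert 23: L from 66
Insert 99: R from 66
Insert 40: L from 66 -> R from 23
Insert 65: L from 66 -> R from 23 -> R from 40
Insert 43: L from 66 -> R from 23 -> R from 40 -> L from 65
Insert 58: L from 66 -> R from 23 -> R from 40 -> L from 65 -> R from 43

In-order: [23, 40, 43, 58, 65, 66, 99]


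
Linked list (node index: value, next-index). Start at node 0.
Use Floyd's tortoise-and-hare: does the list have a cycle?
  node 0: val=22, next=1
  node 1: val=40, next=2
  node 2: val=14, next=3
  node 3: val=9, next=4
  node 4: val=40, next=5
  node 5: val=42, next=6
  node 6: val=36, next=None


Floyd's tortoise (slow, +1) and hare (fast, +2):
  init: slow=0, fast=0
  step 1: slow=1, fast=2
  step 2: slow=2, fast=4
  step 3: slow=3, fast=6
  step 4: fast -> None, no cycle

Cycle: no


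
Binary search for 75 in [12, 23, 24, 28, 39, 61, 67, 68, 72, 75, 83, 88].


Step 1: lo=0, hi=11, mid=5, val=61
Step 2: lo=6, hi=11, mid=8, val=72
Step 3: lo=9, hi=11, mid=10, val=83
Step 4: lo=9, hi=9, mid=9, val=75

Found at index 9


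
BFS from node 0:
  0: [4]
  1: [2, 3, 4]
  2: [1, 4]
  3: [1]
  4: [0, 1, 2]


Visit 0, enqueue [4]
Visit 4, enqueue [1, 2]
Visit 1, enqueue [3]
Visit 2, enqueue []
Visit 3, enqueue []

BFS order: [0, 4, 1, 2, 3]


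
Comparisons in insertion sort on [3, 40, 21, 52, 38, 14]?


Algorithm: insertion sort
Input: [3, 40, 21, 52, 38, 14]
Sorted: [3, 14, 21, 38, 40, 52]

12


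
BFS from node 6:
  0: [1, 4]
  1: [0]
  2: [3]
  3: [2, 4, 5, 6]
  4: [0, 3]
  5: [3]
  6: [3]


Visit 6, enqueue [3]
Visit 3, enqueue [2, 4, 5]
Visit 2, enqueue []
Visit 4, enqueue [0]
Visit 5, enqueue []
Visit 0, enqueue [1]
Visit 1, enqueue []

BFS order: [6, 3, 2, 4, 5, 0, 1]


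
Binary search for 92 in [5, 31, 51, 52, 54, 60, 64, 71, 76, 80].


Step 1: lo=0, hi=9, mid=4, val=54
Step 2: lo=5, hi=9, mid=7, val=71
Step 3: lo=8, hi=9, mid=8, val=76
Step 4: lo=9, hi=9, mid=9, val=80

Not found


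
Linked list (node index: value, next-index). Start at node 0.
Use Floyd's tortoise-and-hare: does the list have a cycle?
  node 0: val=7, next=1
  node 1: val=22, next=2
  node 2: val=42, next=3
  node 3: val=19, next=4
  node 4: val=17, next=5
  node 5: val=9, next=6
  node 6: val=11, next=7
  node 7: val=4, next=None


Floyd's tortoise (slow, +1) and hare (fast, +2):
  init: slow=0, fast=0
  step 1: slow=1, fast=2
  step 2: slow=2, fast=4
  step 3: slow=3, fast=6
  step 4: fast 6->7->None, no cycle

Cycle: no


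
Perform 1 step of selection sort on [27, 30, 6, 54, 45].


Initial: [27, 30, 6, 54, 45]
Step 1: min=6 at 2
  Swap: [6, 30, 27, 54, 45]

After 1 step: [6, 30, 27, 54, 45]


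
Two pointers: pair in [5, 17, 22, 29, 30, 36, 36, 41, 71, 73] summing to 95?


lo=0(5)+hi=9(73)=78
lo=1(17)+hi=9(73)=90
lo=2(22)+hi=9(73)=95

Yes: 22+73=95


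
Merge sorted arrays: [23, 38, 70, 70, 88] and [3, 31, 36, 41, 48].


Take 3 from B
Take 23 from A
Take 31 from B
Take 36 from B
Take 38 from A
Take 41 from B
Take 48 from B

Merged: [3, 23, 31, 36, 38, 41, 48, 70, 70, 88]


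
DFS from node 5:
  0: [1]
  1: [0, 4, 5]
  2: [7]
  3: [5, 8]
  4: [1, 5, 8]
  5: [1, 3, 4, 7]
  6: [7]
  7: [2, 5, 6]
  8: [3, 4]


Visit 5, push [7, 4, 3, 1]
Visit 1, push [4, 0]
Visit 0, push []
Visit 4, push [8]
Visit 8, push [3]
Visit 3, push []
Visit 7, push [6, 2]
Visit 2, push []
Visit 6, push []

DFS order: [5, 1, 0, 4, 8, 3, 7, 2, 6]


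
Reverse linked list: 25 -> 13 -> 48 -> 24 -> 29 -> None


Step 1: curr=25, set curr.next=prev(None) | reversed so far: 25
Step 2: curr=13, set curr.next=prev(25) | reversed so far: 13 -> 25
Step 3: curr=48, set curr.next=prev(13) | reversed so far: 48 -> 13 -> 25
Step 4: curr=24, set curr.next=prev(48) | reversed so far: 24 -> 48 -> 13 -> 25
Step 5: curr=29, set curr.next=prev(24) | reversed so far: 29 -> 24 -> 48 -> 13 -> 25

29 -> 24 -> 48 -> 13 -> 25 -> None


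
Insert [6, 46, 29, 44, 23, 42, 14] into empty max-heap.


Insert 6: [6]
Insert 46: [46, 6]
Insert 29: [46, 6, 29]
Insert 44: [46, 44, 29, 6]
Insert 23: [46, 44, 29, 6, 23]
Insert 42: [46, 44, 42, 6, 23, 29]
Insert 14: [46, 44, 42, 6, 23, 29, 14]

Final heap: [46, 44, 42, 6, 23, 29, 14]


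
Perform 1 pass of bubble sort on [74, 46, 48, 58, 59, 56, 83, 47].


Initial: [74, 46, 48, 58, 59, 56, 83, 47]
Pass 1: [46, 48, 58, 59, 56, 74, 47, 83] (6 swaps)

After 1 pass: [46, 48, 58, 59, 56, 74, 47, 83]


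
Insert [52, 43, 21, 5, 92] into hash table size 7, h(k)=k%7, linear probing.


Insert 52: h=3 -> slot 3
Insert 43: h=1 -> slot 1
Insert 21: h=0 -> slot 0
Insert 5: h=5 -> slot 5
Insert 92: h=1, 1 probes -> slot 2

Table: [21, 43, 92, 52, None, 5, None]


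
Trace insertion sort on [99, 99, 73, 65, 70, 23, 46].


Initial: [99, 99, 73, 65, 70, 23, 46]
Insert 99: [99, 99, 73, 65, 70, 23, 46]
Insert 73: [73, 99, 99, 65, 70, 23, 46]
Insert 65: [65, 73, 99, 99, 70, 23, 46]
Insert 70: [65, 70, 73, 99, 99, 23, 46]
Insert 23: [23, 65, 70, 73, 99, 99, 46]
Insert 46: [23, 46, 65, 70, 73, 99, 99]

Sorted: [23, 46, 65, 70, 73, 99, 99]


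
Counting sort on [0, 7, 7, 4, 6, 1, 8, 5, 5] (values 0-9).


Input: [0, 7, 7, 4, 6, 1, 8, 5, 5]
Counts: [1, 1, 0, 0, 1, 2, 1, 2, 1, 0]

Sorted: [0, 1, 4, 5, 5, 6, 7, 7, 8]


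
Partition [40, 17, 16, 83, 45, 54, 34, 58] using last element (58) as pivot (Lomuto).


Pivot: 58
  40 <= 58: advance i (no swap)
  17 <= 58: advance i (no swap)
  16 <= 58: advance i (no swap)
  45 <= 58: swap -> [40, 17, 16, 45, 83, 54, 34, 58]
  54 <= 58: swap -> [40, 17, 16, 45, 54, 83, 34, 58]
  34 <= 58: swap -> [40, 17, 16, 45, 54, 34, 83, 58]
Place pivot at 6: [40, 17, 16, 45, 54, 34, 58, 83]

Partitioned: [40, 17, 16, 45, 54, 34, 58, 83]


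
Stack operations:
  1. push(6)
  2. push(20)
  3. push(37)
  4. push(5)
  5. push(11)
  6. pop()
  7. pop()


push(6) -> [6]
push(20) -> [6, 20]
push(37) -> [6, 20, 37]
push(5) -> [6, 20, 37, 5]
push(11) -> [6, 20, 37, 5, 11]
pop()->11, [6, 20, 37, 5]
pop()->5, [6, 20, 37]

Final stack: [6, 20, 37]


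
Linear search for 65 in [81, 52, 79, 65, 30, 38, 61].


i=0: 81!=65
i=1: 52!=65
i=2: 79!=65
i=3: 65==65 found!

Found at 3, 4 comps


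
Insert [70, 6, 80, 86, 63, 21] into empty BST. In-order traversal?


Insert 70: root
Insert 6: L from 70
Insert 80: R from 70
Insert 86: R from 70 -> R from 80
Insert 63: L from 70 -> R from 6
Insert 21: L from 70 -> R from 6 -> L from 63

In-order: [6, 21, 63, 70, 80, 86]


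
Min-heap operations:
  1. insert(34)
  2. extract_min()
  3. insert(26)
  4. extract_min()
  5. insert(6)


insert(34) -> [34]
extract_min()->34, []
insert(26) -> [26]
extract_min()->26, []
insert(6) -> [6]

Final heap: [6]


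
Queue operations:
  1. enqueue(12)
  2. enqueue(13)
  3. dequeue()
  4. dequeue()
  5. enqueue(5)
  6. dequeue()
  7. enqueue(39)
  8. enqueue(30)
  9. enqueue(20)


enqueue(12) -> [12]
enqueue(13) -> [12, 13]
dequeue()->12, [13]
dequeue()->13, []
enqueue(5) -> [5]
dequeue()->5, []
enqueue(39) -> [39]
enqueue(30) -> [39, 30]
enqueue(20) -> [39, 30, 20]

Final queue: [39, 30, 20]


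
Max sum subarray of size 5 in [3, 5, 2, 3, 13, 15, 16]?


[0:5]: 26
[1:6]: 38
[2:7]: 49

Max: 49 at [2:7]


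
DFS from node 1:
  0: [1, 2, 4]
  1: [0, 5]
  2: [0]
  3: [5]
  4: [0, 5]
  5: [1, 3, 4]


Visit 1, push [5, 0]
Visit 0, push [4, 2]
Visit 2, push []
Visit 4, push [5]
Visit 5, push [3]
Visit 3, push []

DFS order: [1, 0, 2, 4, 5, 3]


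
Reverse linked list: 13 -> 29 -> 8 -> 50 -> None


Step 1: curr=13, set curr.next=prev(None) | reversed so far: 13
Step 2: curr=29, set curr.next=prev(13) | reversed so far: 29 -> 13
Step 3: curr=8, set curr.next=prev(29) | reversed so far: 8 -> 29 -> 13
Step 4: curr=50, set curr.next=prev(8) | reversed so far: 50 -> 8 -> 29 -> 13

50 -> 8 -> 29 -> 13 -> None


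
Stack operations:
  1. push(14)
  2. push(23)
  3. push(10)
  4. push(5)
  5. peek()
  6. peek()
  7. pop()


push(14) -> [14]
push(23) -> [14, 23]
push(10) -> [14, 23, 10]
push(5) -> [14, 23, 10, 5]
peek()->5
peek()->5
pop()->5, [14, 23, 10]

Final stack: [14, 23, 10]


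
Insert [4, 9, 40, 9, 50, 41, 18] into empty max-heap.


Insert 4: [4]
Insert 9: [9, 4]
Insert 40: [40, 4, 9]
Insert 9: [40, 9, 9, 4]
Insert 50: [50, 40, 9, 4, 9]
Insert 41: [50, 40, 41, 4, 9, 9]
Insert 18: [50, 40, 41, 4, 9, 9, 18]

Final heap: [50, 40, 41, 4, 9, 9, 18]


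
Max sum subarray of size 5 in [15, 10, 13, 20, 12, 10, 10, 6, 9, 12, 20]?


[0:5]: 70
[1:6]: 65
[2:7]: 65
[3:8]: 58
[4:9]: 47
[5:10]: 47
[6:11]: 57

Max: 70 at [0:5]


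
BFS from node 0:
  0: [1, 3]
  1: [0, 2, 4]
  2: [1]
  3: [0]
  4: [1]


Visit 0, enqueue [1, 3]
Visit 1, enqueue [2, 4]
Visit 3, enqueue []
Visit 2, enqueue []
Visit 4, enqueue []

BFS order: [0, 1, 3, 2, 4]


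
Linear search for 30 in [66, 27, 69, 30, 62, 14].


i=0: 66!=30
i=1: 27!=30
i=2: 69!=30
i=3: 30==30 found!

Found at 3, 4 comps


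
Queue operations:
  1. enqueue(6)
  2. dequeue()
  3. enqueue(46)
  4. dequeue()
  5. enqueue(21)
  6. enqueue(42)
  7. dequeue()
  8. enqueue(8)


enqueue(6) -> [6]
dequeue()->6, []
enqueue(46) -> [46]
dequeue()->46, []
enqueue(21) -> [21]
enqueue(42) -> [21, 42]
dequeue()->21, [42]
enqueue(8) -> [42, 8]

Final queue: [42, 8]


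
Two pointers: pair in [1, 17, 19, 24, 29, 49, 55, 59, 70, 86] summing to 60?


lo=0(1)+hi=9(86)=87
lo=0(1)+hi=8(70)=71
lo=0(1)+hi=7(59)=60

Yes: 1+59=60


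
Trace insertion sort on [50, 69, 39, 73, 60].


Initial: [50, 69, 39, 73, 60]
Insert 69: [50, 69, 39, 73, 60]
Insert 39: [39, 50, 69, 73, 60]
Insert 73: [39, 50, 69, 73, 60]
Insert 60: [39, 50, 60, 69, 73]

Sorted: [39, 50, 60, 69, 73]


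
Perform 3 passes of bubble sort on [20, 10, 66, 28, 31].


Initial: [20, 10, 66, 28, 31]
Pass 1: [10, 20, 28, 31, 66] (3 swaps)
Pass 2: [10, 20, 28, 31, 66] (0 swaps)
Pass 3: [10, 20, 28, 31, 66] (0 swaps)

After 3 passes: [10, 20, 28, 31, 66]


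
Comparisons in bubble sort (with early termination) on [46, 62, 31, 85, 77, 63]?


Algorithm: bubble sort (with early termination)
Input: [46, 62, 31, 85, 77, 63]
Sorted: [31, 46, 62, 63, 77, 85]

12


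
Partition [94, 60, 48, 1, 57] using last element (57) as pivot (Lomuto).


Pivot: 57
  48 <= 57: swap -> [48, 60, 94, 1, 57]
  1 <= 57: swap -> [48, 1, 94, 60, 57]
Place pivot at 2: [48, 1, 57, 60, 94]

Partitioned: [48, 1, 57, 60, 94]


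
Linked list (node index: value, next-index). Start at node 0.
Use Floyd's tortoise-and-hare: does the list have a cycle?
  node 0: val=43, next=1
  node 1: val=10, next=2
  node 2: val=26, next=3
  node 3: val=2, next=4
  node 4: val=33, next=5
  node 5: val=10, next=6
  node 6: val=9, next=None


Floyd's tortoise (slow, +1) and hare (fast, +2):
  init: slow=0, fast=0
  step 1: slow=1, fast=2
  step 2: slow=2, fast=4
  step 3: slow=3, fast=6
  step 4: fast -> None, no cycle

Cycle: no


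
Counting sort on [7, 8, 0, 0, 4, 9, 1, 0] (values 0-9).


Input: [7, 8, 0, 0, 4, 9, 1, 0]
Counts: [3, 1, 0, 0, 1, 0, 0, 1, 1, 1]

Sorted: [0, 0, 0, 1, 4, 7, 8, 9]


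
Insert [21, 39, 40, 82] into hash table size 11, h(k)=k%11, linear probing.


Insert 21: h=10 -> slot 10
Insert 39: h=6 -> slot 6
Insert 40: h=7 -> slot 7
Insert 82: h=5 -> slot 5

Table: [None, None, None, None, None, 82, 39, 40, None, None, 21]


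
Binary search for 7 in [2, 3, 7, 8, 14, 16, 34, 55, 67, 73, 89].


Step 1: lo=0, hi=10, mid=5, val=16
Step 2: lo=0, hi=4, mid=2, val=7

Found at index 2


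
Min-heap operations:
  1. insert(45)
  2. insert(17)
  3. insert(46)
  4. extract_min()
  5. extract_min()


insert(45) -> [45]
insert(17) -> [17, 45]
insert(46) -> [17, 45, 46]
extract_min()->17, [45, 46]
extract_min()->45, [46]

Final heap: [46]


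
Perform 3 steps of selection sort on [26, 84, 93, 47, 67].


Initial: [26, 84, 93, 47, 67]
Step 1: min=26 at 0
  Swap: [26, 84, 93, 47, 67]
Step 2: min=47 at 3
  Swap: [26, 47, 93, 84, 67]
Step 3: min=67 at 4
  Swap: [26, 47, 67, 84, 93]

After 3 steps: [26, 47, 67, 84, 93]


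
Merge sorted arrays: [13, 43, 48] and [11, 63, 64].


Take 11 from B
Take 13 from A
Take 43 from A
Take 48 from A

Merged: [11, 13, 43, 48, 63, 64]


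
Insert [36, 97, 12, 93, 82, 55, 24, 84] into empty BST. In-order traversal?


Insert 36: root
Insert 97: R from 36
Insert 12: L from 36
Insert 93: R from 36 -> L from 97
Insert 82: R from 36 -> L from 97 -> L from 93
Insert 55: R from 36 -> L from 97 -> L from 93 -> L from 82
Insert 24: L from 36 -> R from 12
Insert 84: R from 36 -> L from 97 -> L from 93 -> R from 82

In-order: [12, 24, 36, 55, 82, 84, 93, 97]


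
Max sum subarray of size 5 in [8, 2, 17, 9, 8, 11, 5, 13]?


[0:5]: 44
[1:6]: 47
[2:7]: 50
[3:8]: 46

Max: 50 at [2:7]


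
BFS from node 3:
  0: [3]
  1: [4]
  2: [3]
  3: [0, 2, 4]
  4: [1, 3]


Visit 3, enqueue [0, 2, 4]
Visit 0, enqueue []
Visit 2, enqueue []
Visit 4, enqueue [1]
Visit 1, enqueue []

BFS order: [3, 0, 2, 4, 1]


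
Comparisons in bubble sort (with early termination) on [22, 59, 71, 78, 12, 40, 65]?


Algorithm: bubble sort (with early termination)
Input: [22, 59, 71, 78, 12, 40, 65]
Sorted: [12, 22, 40, 59, 65, 71, 78]

20


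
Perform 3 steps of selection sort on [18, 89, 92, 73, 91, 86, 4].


Initial: [18, 89, 92, 73, 91, 86, 4]
Step 1: min=4 at 6
  Swap: [4, 89, 92, 73, 91, 86, 18]
Step 2: min=18 at 6
  Swap: [4, 18, 92, 73, 91, 86, 89]
Step 3: min=73 at 3
  Swap: [4, 18, 73, 92, 91, 86, 89]

After 3 steps: [4, 18, 73, 92, 91, 86, 89]


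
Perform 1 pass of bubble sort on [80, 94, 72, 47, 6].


Initial: [80, 94, 72, 47, 6]
Pass 1: [80, 72, 47, 6, 94] (3 swaps)

After 1 pass: [80, 72, 47, 6, 94]


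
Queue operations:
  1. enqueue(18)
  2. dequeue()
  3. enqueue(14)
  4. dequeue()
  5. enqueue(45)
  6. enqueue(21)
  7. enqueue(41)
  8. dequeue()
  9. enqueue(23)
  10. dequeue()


enqueue(18) -> [18]
dequeue()->18, []
enqueue(14) -> [14]
dequeue()->14, []
enqueue(45) -> [45]
enqueue(21) -> [45, 21]
enqueue(41) -> [45, 21, 41]
dequeue()->45, [21, 41]
enqueue(23) -> [21, 41, 23]
dequeue()->21, [41, 23]

Final queue: [41, 23]


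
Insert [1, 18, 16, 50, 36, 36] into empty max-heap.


Insert 1: [1]
Insert 18: [18, 1]
Insert 16: [18, 1, 16]
Insert 50: [50, 18, 16, 1]
Insert 36: [50, 36, 16, 1, 18]
Insert 36: [50, 36, 36, 1, 18, 16]

Final heap: [50, 36, 36, 1, 18, 16]


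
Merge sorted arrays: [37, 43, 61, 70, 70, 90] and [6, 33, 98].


Take 6 from B
Take 33 from B
Take 37 from A
Take 43 from A
Take 61 from A
Take 70 from A
Take 70 from A
Take 90 from A

Merged: [6, 33, 37, 43, 61, 70, 70, 90, 98]


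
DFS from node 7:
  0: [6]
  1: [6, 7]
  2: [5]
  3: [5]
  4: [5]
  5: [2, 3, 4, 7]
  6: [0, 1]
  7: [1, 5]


Visit 7, push [5, 1]
Visit 1, push [6]
Visit 6, push [0]
Visit 0, push []
Visit 5, push [4, 3, 2]
Visit 2, push []
Visit 3, push []
Visit 4, push []

DFS order: [7, 1, 6, 0, 5, 2, 3, 4]


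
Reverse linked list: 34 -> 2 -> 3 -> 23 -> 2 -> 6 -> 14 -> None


Step 1: curr=34, set curr.next=prev(None) | reversed so far: 34
Step 2: curr=2, set curr.next=prev(34) | reversed so far: 2 -> 34
Step 3: curr=3, set curr.next=prev(2) | reversed so far: 3 -> 2 -> 34
Step 4: curr=23, set curr.next=prev(3) | reversed so far: 23 -> 3 -> 2 -> 34
Step 5: curr=2, set curr.next=prev(23) | reversed so far: 2 -> 23 -> 3 -> 2 -> 34
Step 6: curr=6, set curr.next=prev(2) | reversed so far: 6 -> 2 -> 23 -> 3 -> 2 -> 34
Step 7: curr=14, set curr.next=prev(6) | reversed so far: 14 -> 6 -> 2 -> 23 -> 3 -> 2 -> 34

14 -> 6 -> 2 -> 23 -> 3 -> 2 -> 34 -> None


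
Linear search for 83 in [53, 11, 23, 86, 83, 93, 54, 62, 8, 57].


i=0: 53!=83
i=1: 11!=83
i=2: 23!=83
i=3: 86!=83
i=4: 83==83 found!

Found at 4, 5 comps


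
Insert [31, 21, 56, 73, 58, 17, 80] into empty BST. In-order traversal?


Insert 31: root
Insert 21: L from 31
Insert 56: R from 31
Insert 73: R from 31 -> R from 56
Insert 58: R from 31 -> R from 56 -> L from 73
Insert 17: L from 31 -> L from 21
Insert 80: R from 31 -> R from 56 -> R from 73

In-order: [17, 21, 31, 56, 58, 73, 80]


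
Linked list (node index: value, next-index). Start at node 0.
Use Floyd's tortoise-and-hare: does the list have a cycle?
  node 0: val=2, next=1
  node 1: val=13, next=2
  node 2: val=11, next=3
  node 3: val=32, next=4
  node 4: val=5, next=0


Floyd's tortoise (slow, +1) and hare (fast, +2):
  init: slow=0, fast=0
  step 1: slow=1, fast=2
  step 2: slow=2, fast=4
  step 3: slow=3, fast=1
  step 4: slow=4, fast=3
  step 5: slow=0, fast=0
  slow == fast at node 0: cycle detected

Cycle: yes


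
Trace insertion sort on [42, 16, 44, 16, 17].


Initial: [42, 16, 44, 16, 17]
Insert 16: [16, 42, 44, 16, 17]
Insert 44: [16, 42, 44, 16, 17]
Insert 16: [16, 16, 42, 44, 17]
Insert 17: [16, 16, 17, 42, 44]

Sorted: [16, 16, 17, 42, 44]


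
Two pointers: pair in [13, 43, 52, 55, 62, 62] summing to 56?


lo=0(13)+hi=5(62)=75
lo=0(13)+hi=4(62)=75
lo=0(13)+hi=3(55)=68
lo=0(13)+hi=2(52)=65
lo=0(13)+hi=1(43)=56

Yes: 13+43=56


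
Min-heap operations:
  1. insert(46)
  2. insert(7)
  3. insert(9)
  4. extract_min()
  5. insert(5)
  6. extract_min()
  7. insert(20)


insert(46) -> [46]
insert(7) -> [7, 46]
insert(9) -> [7, 46, 9]
extract_min()->7, [9, 46]
insert(5) -> [5, 46, 9]
extract_min()->5, [9, 46]
insert(20) -> [9, 46, 20]

Final heap: [9, 46, 20]


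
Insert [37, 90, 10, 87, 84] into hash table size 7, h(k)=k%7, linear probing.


Insert 37: h=2 -> slot 2
Insert 90: h=6 -> slot 6
Insert 10: h=3 -> slot 3
Insert 87: h=3, 1 probes -> slot 4
Insert 84: h=0 -> slot 0

Table: [84, None, 37, 10, 87, None, 90]


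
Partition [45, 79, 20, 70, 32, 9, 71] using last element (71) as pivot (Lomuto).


Pivot: 71
  45 <= 71: advance i (no swap)
  20 <= 71: swap -> [45, 20, 79, 70, 32, 9, 71]
  70 <= 71: swap -> [45, 20, 70, 79, 32, 9, 71]
  32 <= 71: swap -> [45, 20, 70, 32, 79, 9, 71]
  9 <= 71: swap -> [45, 20, 70, 32, 9, 79, 71]
Place pivot at 5: [45, 20, 70, 32, 9, 71, 79]

Partitioned: [45, 20, 70, 32, 9, 71, 79]


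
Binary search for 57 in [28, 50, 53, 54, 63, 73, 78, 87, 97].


Step 1: lo=0, hi=8, mid=4, val=63
Step 2: lo=0, hi=3, mid=1, val=50
Step 3: lo=2, hi=3, mid=2, val=53
Step 4: lo=3, hi=3, mid=3, val=54

Not found


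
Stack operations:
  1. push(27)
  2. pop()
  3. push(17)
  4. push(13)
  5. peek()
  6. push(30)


push(27) -> [27]
pop()->27, []
push(17) -> [17]
push(13) -> [17, 13]
peek()->13
push(30) -> [17, 13, 30]

Final stack: [17, 13, 30]


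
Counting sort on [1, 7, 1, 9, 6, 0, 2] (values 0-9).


Input: [1, 7, 1, 9, 6, 0, 2]
Counts: [1, 2, 1, 0, 0, 0, 1, 1, 0, 1]

Sorted: [0, 1, 1, 2, 6, 7, 9]


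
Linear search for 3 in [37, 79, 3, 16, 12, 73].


i=0: 37!=3
i=1: 79!=3
i=2: 3==3 found!

Found at 2, 3 comps


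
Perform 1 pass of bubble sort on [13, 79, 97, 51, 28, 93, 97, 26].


Initial: [13, 79, 97, 51, 28, 93, 97, 26]
Pass 1: [13, 79, 51, 28, 93, 97, 26, 97] (4 swaps)

After 1 pass: [13, 79, 51, 28, 93, 97, 26, 97]


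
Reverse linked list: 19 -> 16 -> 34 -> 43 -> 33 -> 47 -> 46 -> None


Step 1: curr=19, set curr.next=prev(None) | reversed so far: 19
Step 2: curr=16, set curr.next=prev(19) | reversed so far: 16 -> 19
Step 3: curr=34, set curr.next=prev(16) | reversed so far: 34 -> 16 -> 19
Step 4: curr=43, set curr.next=prev(34) | reversed so far: 43 -> 34 -> 16 -> 19
Step 5: curr=33, set curr.next=prev(43) | reversed so far: 33 -> 43 -> 34 -> 16 -> 19
Step 6: curr=47, set curr.next=prev(33) | reversed so far: 47 -> 33 -> 43 -> 34 -> 16 -> 19
Step 7: curr=46, set curr.next=prev(47) | reversed so far: 46 -> 47 -> 33 -> 43 -> 34 -> 16 -> 19

46 -> 47 -> 33 -> 43 -> 34 -> 16 -> 19 -> None


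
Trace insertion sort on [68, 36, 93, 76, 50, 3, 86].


Initial: [68, 36, 93, 76, 50, 3, 86]
Insert 36: [36, 68, 93, 76, 50, 3, 86]
Insert 93: [36, 68, 93, 76, 50, 3, 86]
Insert 76: [36, 68, 76, 93, 50, 3, 86]
Insert 50: [36, 50, 68, 76, 93, 3, 86]
Insert 3: [3, 36, 50, 68, 76, 93, 86]
Insert 86: [3, 36, 50, 68, 76, 86, 93]

Sorted: [3, 36, 50, 68, 76, 86, 93]


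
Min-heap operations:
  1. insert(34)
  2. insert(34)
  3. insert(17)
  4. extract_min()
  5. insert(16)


insert(34) -> [34]
insert(34) -> [34, 34]
insert(17) -> [17, 34, 34]
extract_min()->17, [34, 34]
insert(16) -> [16, 34, 34]

Final heap: [16, 34, 34]


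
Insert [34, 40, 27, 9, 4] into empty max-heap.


Insert 34: [34]
Insert 40: [40, 34]
Insert 27: [40, 34, 27]
Insert 9: [40, 34, 27, 9]
Insert 4: [40, 34, 27, 9, 4]

Final heap: [40, 34, 27, 9, 4]


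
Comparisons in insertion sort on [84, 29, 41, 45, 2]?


Algorithm: insertion sort
Input: [84, 29, 41, 45, 2]
Sorted: [2, 29, 41, 45, 84]

9


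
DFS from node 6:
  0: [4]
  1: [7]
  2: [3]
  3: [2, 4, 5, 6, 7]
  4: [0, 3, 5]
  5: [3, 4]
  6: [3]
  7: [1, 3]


Visit 6, push [3]
Visit 3, push [7, 5, 4, 2]
Visit 2, push []
Visit 4, push [5, 0]
Visit 0, push []
Visit 5, push []
Visit 7, push [1]
Visit 1, push []

DFS order: [6, 3, 2, 4, 0, 5, 7, 1]


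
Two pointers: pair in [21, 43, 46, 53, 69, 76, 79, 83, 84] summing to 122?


lo=0(21)+hi=8(84)=105
lo=1(43)+hi=8(84)=127
lo=1(43)+hi=7(83)=126
lo=1(43)+hi=6(79)=122

Yes: 43+79=122


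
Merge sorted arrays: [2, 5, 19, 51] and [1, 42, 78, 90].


Take 1 from B
Take 2 from A
Take 5 from A
Take 19 from A
Take 42 from B
Take 51 from A

Merged: [1, 2, 5, 19, 42, 51, 78, 90]


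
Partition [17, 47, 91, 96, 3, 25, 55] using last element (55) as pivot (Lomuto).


Pivot: 55
  17 <= 55: advance i (no swap)
  47 <= 55: advance i (no swap)
  3 <= 55: swap -> [17, 47, 3, 96, 91, 25, 55]
  25 <= 55: swap -> [17, 47, 3, 25, 91, 96, 55]
Place pivot at 4: [17, 47, 3, 25, 55, 96, 91]

Partitioned: [17, 47, 3, 25, 55, 96, 91]


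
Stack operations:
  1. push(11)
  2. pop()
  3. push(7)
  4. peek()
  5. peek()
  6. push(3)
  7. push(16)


push(11) -> [11]
pop()->11, []
push(7) -> [7]
peek()->7
peek()->7
push(3) -> [7, 3]
push(16) -> [7, 3, 16]

Final stack: [7, 3, 16]


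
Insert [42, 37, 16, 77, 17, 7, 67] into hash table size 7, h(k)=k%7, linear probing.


Insert 42: h=0 -> slot 0
Insert 37: h=2 -> slot 2
Insert 16: h=2, 1 probes -> slot 3
Insert 77: h=0, 1 probes -> slot 1
Insert 17: h=3, 1 probes -> slot 4
Insert 7: h=0, 5 probes -> slot 5
Insert 67: h=4, 2 probes -> slot 6

Table: [42, 77, 37, 16, 17, 7, 67]


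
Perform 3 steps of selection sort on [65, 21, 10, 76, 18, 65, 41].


Initial: [65, 21, 10, 76, 18, 65, 41]
Step 1: min=10 at 2
  Swap: [10, 21, 65, 76, 18, 65, 41]
Step 2: min=18 at 4
  Swap: [10, 18, 65, 76, 21, 65, 41]
Step 3: min=21 at 4
  Swap: [10, 18, 21, 76, 65, 65, 41]

After 3 steps: [10, 18, 21, 76, 65, 65, 41]


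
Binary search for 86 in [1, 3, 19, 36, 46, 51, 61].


Step 1: lo=0, hi=6, mid=3, val=36
Step 2: lo=4, hi=6, mid=5, val=51
Step 3: lo=6, hi=6, mid=6, val=61

Not found


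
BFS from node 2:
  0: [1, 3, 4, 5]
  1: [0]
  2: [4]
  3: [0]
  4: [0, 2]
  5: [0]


Visit 2, enqueue [4]
Visit 4, enqueue [0]
Visit 0, enqueue [1, 3, 5]
Visit 1, enqueue []
Visit 3, enqueue []
Visit 5, enqueue []

BFS order: [2, 4, 0, 1, 3, 5]


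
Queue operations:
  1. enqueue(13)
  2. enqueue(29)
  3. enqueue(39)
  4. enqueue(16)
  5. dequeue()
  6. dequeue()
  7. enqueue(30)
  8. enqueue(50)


enqueue(13) -> [13]
enqueue(29) -> [13, 29]
enqueue(39) -> [13, 29, 39]
enqueue(16) -> [13, 29, 39, 16]
dequeue()->13, [29, 39, 16]
dequeue()->29, [39, 16]
enqueue(30) -> [39, 16, 30]
enqueue(50) -> [39, 16, 30, 50]

Final queue: [39, 16, 30, 50]
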